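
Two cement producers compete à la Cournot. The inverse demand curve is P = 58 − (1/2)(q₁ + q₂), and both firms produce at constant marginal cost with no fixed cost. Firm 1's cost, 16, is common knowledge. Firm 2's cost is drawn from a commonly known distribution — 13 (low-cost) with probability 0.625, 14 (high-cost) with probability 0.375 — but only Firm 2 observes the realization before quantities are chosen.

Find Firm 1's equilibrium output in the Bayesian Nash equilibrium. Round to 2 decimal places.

Firm 2 with cost c maximizes (58 − (1/2)(q₁+q₂) − c)·q₂, giving q₂(c) = (58 − c − (1/2)q₁).
E[c₂] = 0.625·13 + 0.375·14 = 13.375
Firm 1's FOC against E[q₂] yields q₁ = (58 − 2·16 + E[c₂])/(3/2) = (58 − 32 + 13.375)/(3/2) = 26.25.

26.25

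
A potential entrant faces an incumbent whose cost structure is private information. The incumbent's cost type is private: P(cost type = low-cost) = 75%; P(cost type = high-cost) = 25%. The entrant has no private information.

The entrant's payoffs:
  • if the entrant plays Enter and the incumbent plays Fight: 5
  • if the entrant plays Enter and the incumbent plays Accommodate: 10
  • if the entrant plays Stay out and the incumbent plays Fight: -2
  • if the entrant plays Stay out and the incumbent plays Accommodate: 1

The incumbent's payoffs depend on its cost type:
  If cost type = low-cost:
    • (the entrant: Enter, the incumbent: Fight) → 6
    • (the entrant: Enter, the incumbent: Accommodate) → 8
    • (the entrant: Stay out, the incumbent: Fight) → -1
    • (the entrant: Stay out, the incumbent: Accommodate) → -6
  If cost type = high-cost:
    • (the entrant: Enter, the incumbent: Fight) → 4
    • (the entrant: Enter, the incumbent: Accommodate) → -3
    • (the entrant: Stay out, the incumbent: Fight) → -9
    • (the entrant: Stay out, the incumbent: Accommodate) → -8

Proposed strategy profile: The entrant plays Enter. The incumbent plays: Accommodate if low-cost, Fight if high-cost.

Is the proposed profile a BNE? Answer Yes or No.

Yes

The entrant plays Enter: E[Enter] = 0.75·(10) + 0.25·(5) = 8.75; E[Stay out] = 0.25. Best-responding. ✓
The incumbent (cost type low-cost), facing Enter: Fight gives 6, Accommodate gives 8. Proposed Accommodate is best. ✓
The incumbent (cost type high-cost), facing Enter: Fight gives 4, Accommodate gives -3. Proposed Fight is best. ✓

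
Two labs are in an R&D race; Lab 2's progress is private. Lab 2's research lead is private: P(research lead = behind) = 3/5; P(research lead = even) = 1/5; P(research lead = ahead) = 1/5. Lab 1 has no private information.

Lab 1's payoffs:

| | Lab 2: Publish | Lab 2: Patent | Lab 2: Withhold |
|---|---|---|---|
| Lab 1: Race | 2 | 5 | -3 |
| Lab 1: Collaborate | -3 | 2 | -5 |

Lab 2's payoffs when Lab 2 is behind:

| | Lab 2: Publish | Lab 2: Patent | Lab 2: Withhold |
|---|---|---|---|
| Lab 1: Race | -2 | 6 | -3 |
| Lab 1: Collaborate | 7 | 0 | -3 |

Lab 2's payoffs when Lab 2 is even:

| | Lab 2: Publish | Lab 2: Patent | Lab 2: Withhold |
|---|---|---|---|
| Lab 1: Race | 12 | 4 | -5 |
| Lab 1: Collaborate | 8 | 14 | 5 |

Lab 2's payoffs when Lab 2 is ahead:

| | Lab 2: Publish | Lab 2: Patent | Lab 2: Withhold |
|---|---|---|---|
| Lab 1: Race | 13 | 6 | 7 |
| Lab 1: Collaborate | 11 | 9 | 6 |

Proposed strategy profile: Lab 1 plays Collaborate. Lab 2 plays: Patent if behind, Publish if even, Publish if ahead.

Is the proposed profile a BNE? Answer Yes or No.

No

Lab 1 plays Collaborate: E[Collaborate] = 3/5·(2) + 1/5·(-3) + 1/5·(-3) = 0; E[Race] = 19/5. Not best-responding. ✗
Lab 2 (research lead behind), facing Collaborate: Publish gives 7, Patent gives 0, Withhold gives -3. Proposed Patent is not best — profitable deviation exists. ✗
Lab 2 (research lead even), facing Collaborate: Publish gives 8, Patent gives 14, Withhold gives 5. Proposed Publish is not best — profitable deviation exists. ✗
Lab 2 (research lead ahead), facing Collaborate: Publish gives 11, Patent gives 9, Withhold gives 6. Proposed Publish is best. ✓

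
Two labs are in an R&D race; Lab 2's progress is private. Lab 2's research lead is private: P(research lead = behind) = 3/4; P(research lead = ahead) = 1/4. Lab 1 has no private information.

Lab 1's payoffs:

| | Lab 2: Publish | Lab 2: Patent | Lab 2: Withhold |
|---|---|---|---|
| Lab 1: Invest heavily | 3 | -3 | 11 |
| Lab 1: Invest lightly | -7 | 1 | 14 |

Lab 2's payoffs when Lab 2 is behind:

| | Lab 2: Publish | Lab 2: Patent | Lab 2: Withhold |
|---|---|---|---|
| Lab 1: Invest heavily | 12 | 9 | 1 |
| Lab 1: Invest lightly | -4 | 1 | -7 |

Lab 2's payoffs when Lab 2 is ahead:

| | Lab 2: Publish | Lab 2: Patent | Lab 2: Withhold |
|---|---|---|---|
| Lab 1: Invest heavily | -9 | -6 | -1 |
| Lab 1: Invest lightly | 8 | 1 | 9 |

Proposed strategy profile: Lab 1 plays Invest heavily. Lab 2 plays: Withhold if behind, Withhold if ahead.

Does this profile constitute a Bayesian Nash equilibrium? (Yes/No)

Lab 1 plays Invest heavily: E[Invest heavily] = 3/4·(11) + 1/4·(11) = 11; E[Invest lightly] = 14. Not best-responding. ✗
Lab 2 (research lead behind), facing Invest heavily: Publish gives 12, Patent gives 9, Withhold gives 1. Proposed Withhold is not best — profitable deviation exists. ✗
Lab 2 (research lead ahead), facing Invest heavily: Publish gives -9, Patent gives -6, Withhold gives -1. Proposed Withhold is best. ✓

No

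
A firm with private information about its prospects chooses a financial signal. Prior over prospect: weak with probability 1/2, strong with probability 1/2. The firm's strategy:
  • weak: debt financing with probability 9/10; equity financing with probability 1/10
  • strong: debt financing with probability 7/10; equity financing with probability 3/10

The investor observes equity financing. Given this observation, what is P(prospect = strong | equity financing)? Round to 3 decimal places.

P(equity financing) = (1/2)·(1/10) + (1/2)·(3/10) = 1/5
P(strong | equity financing) = ((1/2)·(3/10)) / (1/5) = (3/20) / (1/5) = 3/4

0.750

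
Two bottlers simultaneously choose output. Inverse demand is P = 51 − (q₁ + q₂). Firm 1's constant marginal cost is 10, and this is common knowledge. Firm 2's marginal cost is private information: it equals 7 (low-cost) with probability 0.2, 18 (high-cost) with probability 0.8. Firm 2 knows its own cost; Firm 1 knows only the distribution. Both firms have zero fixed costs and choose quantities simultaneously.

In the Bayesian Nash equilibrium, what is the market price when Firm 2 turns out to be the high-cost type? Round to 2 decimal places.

Firm 2 with cost c maximizes (51 − (q₁+q₂) − c)·q₂, giving q₂(c) = (51 − c − q₁)/2.
E[c₂] = 0.2·7 + 0.8·18 = 15.8
Firm 1's FOC against E[q₂] yields q₁ = (51 − 2·10 + E[c₂])/3 = (51 − 20 + 15.8)/3 = 15.6.
q₂(high-cost) = 8.7, so P = 51 − (15.6 + 8.7) = 26.7.

26.70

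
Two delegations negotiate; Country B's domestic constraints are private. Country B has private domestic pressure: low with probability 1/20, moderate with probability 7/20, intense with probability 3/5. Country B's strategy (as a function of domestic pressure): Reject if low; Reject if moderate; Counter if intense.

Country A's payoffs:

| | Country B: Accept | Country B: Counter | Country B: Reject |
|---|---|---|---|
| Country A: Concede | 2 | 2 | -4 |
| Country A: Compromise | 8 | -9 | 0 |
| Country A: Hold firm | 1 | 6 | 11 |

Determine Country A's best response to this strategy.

E[Concede] = 1/20·(-4) + 7/20·(-4) + 3/5·(2) = -2/5
E[Compromise] = 1/20·(0) + 7/20·(0) + 3/5·(-9) = -27/5
E[Hold firm] = 1/20·(11) + 7/20·(11) + 3/5·(6) = 8
Best response: Hold firm (8 is the largest).

Hold firm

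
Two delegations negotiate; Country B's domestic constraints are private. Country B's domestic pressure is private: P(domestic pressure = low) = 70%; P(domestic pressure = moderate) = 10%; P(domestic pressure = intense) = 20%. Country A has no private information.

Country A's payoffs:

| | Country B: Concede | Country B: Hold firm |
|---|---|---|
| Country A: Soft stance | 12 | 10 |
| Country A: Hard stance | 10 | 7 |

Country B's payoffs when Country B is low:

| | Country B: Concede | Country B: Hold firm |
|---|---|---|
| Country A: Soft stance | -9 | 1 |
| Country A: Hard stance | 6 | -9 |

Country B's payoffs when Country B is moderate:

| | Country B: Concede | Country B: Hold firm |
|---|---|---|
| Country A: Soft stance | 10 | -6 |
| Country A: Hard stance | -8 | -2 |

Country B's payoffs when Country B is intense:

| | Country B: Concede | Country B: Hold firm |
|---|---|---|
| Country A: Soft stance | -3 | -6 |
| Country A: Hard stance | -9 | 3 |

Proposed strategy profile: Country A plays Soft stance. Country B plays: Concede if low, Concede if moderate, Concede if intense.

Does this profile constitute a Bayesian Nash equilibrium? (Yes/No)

A profile is a BNE iff every type of every player is best-responding given beliefs about the other side.
Country A plays Soft stance: E[Soft stance] = 0.7·(12) + 0.1·(12) + 0.2·(12) = 12; E[Hard stance] = 10. Best-responding. ✓
Country B (domestic pressure low), facing Soft stance: Concede gives -9, Hold firm gives 1. Proposed Concede is not best — profitable deviation exists. ✗
Country B (domestic pressure moderate), facing Soft stance: Concede gives 10, Hold firm gives -6. Proposed Concede is best. ✓
Country B (domestic pressure intense), facing Soft stance: Concede gives -3, Hold firm gives -6. Proposed Concede is best. ✓

No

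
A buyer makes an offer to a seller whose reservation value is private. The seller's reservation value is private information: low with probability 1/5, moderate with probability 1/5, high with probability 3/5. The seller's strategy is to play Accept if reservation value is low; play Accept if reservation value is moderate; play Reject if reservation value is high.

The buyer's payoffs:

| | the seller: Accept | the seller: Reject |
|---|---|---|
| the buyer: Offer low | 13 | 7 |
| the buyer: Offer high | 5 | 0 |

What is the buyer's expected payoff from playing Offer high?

2

E[Offer high] = 1/5·5 + 1/5·5 + 3/5·0 = 1 + 1 + 0 = 2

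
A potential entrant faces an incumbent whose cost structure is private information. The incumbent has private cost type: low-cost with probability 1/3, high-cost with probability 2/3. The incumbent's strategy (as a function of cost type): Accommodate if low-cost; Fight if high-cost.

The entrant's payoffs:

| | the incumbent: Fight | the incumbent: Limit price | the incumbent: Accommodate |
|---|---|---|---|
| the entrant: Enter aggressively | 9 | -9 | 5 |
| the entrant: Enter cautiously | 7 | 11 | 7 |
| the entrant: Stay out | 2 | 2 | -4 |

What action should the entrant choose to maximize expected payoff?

Compute the entrant's expected payoff for each action, taking the expectation over the incumbent's type.
E[Enter aggressively] = 1/3·(5) + 2/3·(9) = 23/3
E[Enter cautiously] = 1/3·(7) + 2/3·(7) = 7
E[Stay out] = 1/3·(-4) + 2/3·(2) = 0
Best response: Enter aggressively (23/3 is the largest).

Enter aggressively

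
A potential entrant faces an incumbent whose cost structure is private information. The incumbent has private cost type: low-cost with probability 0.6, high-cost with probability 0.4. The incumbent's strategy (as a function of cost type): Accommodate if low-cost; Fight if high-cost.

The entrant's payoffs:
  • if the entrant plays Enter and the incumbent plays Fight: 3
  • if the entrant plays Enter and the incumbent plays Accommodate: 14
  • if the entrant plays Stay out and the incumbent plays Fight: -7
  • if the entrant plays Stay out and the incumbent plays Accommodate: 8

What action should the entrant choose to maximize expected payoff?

Enter

E[Enter] = 0.6·(14) + 0.4·(3) = 9.6
E[Stay out] = 0.6·(8) + 0.4·(-7) = 2
Best response: Enter (9.6 is the largest).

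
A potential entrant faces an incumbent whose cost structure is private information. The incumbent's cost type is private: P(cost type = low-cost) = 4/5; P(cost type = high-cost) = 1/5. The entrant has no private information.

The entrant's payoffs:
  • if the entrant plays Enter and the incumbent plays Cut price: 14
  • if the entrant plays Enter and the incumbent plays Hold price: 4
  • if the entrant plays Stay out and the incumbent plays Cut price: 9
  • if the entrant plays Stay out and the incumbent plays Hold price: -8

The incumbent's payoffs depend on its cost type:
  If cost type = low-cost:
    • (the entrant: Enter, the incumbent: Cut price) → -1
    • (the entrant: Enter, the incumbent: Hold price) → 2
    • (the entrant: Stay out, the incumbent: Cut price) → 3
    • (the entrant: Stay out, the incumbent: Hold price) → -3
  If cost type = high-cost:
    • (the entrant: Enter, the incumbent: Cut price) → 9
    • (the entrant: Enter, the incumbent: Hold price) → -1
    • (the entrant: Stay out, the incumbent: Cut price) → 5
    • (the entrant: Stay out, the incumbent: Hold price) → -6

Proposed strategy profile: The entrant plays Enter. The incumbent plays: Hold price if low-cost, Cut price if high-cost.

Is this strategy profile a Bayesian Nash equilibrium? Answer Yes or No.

Yes

The entrant plays Enter: E[Enter] = 4/5·(4) + 1/5·(14) = 6; E[Stay out] = -23/5. Best-responding. ✓
The incumbent (cost type low-cost), facing Enter: Cut price gives -1, Hold price gives 2. Proposed Hold price is best. ✓
The incumbent (cost type high-cost), facing Enter: Cut price gives 9, Hold price gives -1. Proposed Cut price is best. ✓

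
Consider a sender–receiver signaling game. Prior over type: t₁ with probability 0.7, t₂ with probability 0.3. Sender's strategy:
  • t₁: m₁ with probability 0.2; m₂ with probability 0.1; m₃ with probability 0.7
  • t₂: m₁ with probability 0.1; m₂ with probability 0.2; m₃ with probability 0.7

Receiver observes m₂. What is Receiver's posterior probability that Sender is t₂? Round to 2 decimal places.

P(m₂) = 0.7·0.1 + 0.3·0.2 = 0.13
P(t₂ | m₂) = (0.3·0.2) / 0.13 = 0.06 / 0.13 = 0.461538

0.46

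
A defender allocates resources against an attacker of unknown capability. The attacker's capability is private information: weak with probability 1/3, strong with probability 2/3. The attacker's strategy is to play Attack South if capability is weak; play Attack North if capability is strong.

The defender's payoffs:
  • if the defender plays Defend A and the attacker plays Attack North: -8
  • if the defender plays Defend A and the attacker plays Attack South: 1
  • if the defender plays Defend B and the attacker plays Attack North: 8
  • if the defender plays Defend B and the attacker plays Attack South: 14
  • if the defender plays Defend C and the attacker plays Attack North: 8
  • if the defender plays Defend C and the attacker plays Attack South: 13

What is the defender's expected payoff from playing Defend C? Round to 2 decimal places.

E[Defend C] = 1/3·13 + 2/3·8 = 13/3 + 16/3 = 29/3

9.67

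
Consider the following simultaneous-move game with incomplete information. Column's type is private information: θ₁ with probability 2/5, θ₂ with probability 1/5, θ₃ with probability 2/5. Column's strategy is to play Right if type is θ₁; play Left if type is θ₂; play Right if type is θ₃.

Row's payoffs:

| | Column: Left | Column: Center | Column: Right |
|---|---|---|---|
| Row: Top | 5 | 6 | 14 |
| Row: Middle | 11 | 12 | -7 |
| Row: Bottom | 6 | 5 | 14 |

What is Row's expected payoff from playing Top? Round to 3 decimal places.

12.200

Take the expectation over Column's type, weighting each type's action by its prior probability.
E[Top] = 2/5·14 + 1/5·5 + 2/5·14 = 28/5 + 1 + 28/5 = 61/5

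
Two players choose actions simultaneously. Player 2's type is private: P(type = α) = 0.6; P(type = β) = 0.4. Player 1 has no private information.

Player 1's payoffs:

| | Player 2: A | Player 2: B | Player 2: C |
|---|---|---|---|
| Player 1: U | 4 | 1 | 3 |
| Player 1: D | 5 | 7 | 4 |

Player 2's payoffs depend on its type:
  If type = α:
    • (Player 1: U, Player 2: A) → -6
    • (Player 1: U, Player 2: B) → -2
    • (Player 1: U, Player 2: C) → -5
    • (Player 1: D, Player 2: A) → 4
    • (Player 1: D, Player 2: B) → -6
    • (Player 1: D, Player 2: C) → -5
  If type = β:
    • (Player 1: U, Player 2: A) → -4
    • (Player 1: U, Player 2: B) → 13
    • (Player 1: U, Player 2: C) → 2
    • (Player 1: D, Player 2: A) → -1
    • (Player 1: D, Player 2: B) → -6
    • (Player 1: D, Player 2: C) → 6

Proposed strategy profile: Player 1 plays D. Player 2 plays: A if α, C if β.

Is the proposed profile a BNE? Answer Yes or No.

A profile is a BNE iff every type of every player is best-responding given beliefs about the other side.
Player 1 plays D: E[D] = 0.6·(5) + 0.4·(4) = 4.6; E[U] = 3.6. Best-responding. ✓
Player 2 (type α), facing D: A gives 4, B gives -6, C gives -5. Proposed A is best. ✓
Player 2 (type β), facing D: A gives -1, B gives -6, C gives 6. Proposed C is best. ✓

Yes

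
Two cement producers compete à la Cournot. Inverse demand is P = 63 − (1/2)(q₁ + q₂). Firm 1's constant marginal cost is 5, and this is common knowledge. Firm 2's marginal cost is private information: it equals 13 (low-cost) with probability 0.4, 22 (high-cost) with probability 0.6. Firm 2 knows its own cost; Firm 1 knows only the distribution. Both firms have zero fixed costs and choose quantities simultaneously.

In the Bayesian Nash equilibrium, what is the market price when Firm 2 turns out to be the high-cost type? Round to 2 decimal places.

Type-c best response for Firm 2: q₂(c) = (63 − c) − q₁/2.
Firm 1 maximizes expected profit; its first-order condition is 63 − q₁ − (1/2)E[q₂] − 5 = 0.
Substituting E[q₂] and solving: E[c₂] = 18.4, so q₁ = (63 − 2·5 + 18.4)/(3/2) = 47.6.
q₂(high-cost) = 17.2, so P = 63 − (1/2)·(47.6 + 17.2) = 30.6.

30.60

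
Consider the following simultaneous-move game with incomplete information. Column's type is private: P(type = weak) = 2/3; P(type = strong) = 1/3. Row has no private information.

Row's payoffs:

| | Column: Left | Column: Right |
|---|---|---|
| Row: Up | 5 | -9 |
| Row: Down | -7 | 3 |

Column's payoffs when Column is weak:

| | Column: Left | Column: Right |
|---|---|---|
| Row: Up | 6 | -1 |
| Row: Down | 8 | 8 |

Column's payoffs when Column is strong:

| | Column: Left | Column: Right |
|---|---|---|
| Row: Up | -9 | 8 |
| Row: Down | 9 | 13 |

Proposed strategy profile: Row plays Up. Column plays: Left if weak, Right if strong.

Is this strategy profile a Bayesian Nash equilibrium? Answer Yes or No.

A profile is a BNE iff every type of every player is best-responding given beliefs about the other side.
Row plays Up: E[Up] = 2/3·(5) + 1/3·(-9) = 1/3; E[Down] = -11/3. Best-responding. ✓
Column (type weak), facing Up: Left gives 6, Right gives -1. Proposed Left is best. ✓
Column (type strong), facing Up: Left gives -9, Right gives 8. Proposed Right is best. ✓

Yes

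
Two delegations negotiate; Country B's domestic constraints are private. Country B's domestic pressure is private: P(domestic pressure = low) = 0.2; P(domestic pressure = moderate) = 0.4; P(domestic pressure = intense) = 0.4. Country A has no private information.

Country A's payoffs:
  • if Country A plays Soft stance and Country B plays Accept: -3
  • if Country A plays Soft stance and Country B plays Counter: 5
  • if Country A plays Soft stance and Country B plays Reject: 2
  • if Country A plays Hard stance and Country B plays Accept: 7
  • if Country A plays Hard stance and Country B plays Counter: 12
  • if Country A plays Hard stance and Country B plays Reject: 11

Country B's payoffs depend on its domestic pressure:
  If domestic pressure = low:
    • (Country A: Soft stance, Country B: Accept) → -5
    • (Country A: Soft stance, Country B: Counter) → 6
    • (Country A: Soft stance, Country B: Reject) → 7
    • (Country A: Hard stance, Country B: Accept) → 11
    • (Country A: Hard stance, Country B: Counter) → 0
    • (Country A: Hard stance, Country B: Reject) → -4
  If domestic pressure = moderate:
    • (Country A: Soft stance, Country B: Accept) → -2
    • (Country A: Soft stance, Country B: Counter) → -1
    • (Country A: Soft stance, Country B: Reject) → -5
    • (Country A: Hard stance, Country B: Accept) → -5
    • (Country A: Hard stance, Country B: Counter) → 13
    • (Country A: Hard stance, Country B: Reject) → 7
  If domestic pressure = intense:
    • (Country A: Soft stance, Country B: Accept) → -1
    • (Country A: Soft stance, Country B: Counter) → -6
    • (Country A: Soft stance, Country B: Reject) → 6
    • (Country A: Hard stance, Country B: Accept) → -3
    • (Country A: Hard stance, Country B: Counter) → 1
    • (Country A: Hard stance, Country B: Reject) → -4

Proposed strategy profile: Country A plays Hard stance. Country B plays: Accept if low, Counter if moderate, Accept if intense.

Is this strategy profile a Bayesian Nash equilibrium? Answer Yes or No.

No

A profile is a BNE iff every type of every player is best-responding given beliefs about the other side.
Country A plays Hard stance: E[Hard stance] = 0.2·(7) + 0.4·(12) + 0.4·(7) = 9; E[Soft stance] = 0.2. Best-responding. ✓
Country B (domestic pressure low), facing Hard stance: Accept gives 11, Counter gives 0, Reject gives -4. Proposed Accept is best. ✓
Country B (domestic pressure moderate), facing Hard stance: Accept gives -5, Counter gives 13, Reject gives 7. Proposed Counter is best. ✓
Country B (domestic pressure intense), facing Hard stance: Accept gives -3, Counter gives 1, Reject gives -4. Proposed Accept is not best — profitable deviation exists. ✗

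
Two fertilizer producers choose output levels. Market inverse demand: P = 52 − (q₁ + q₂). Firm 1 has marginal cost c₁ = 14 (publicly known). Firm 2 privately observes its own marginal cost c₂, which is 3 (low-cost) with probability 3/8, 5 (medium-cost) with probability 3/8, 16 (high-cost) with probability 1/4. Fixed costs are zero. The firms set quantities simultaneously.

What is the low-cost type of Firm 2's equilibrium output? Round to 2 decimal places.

Firm 2 with cost c maximizes (52 − (q₁+q₂) − c)·q₂, giving q₂(c) = (52 − c − q₁)/2.
E[c₂] = 3/8·3 + 3/8·5 + 1/4·16 = 7
Firm 1's FOC against E[q₂] yields q₁ = (52 − 2·14 + E[c₂])/3 = (52 − 28 + 7)/3 = 10.3333.
q₂(low-cost) = (52 − 3 − 10.3333)/2 = 19.3333.

19.33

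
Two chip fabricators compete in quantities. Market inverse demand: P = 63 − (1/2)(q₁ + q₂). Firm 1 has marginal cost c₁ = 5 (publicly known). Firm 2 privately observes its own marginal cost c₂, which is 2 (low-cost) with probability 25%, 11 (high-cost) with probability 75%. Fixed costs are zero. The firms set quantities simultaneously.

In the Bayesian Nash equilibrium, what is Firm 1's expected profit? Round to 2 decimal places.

847.35

Type-c best response for Firm 2: q₂(c) = (63 − c) − q₁/2.
Firm 1 maximizes expected profit; its first-order condition is 63 − q₁ − (1/2)E[q₂] − 5 = 0.
Substituting E[q₂] and solving: E[c₂] = 8.75, so q₁ = (63 − 2·5 + 8.75)/(3/2) = 41.1667.
E[P] = 63 − (1/2)·(q₁ + E[q₂]) = 25.5833; Firm 1's expected profit = (E[P] − 5)·q₁ = (25.5833 − 5)·41.1667 = 847.347.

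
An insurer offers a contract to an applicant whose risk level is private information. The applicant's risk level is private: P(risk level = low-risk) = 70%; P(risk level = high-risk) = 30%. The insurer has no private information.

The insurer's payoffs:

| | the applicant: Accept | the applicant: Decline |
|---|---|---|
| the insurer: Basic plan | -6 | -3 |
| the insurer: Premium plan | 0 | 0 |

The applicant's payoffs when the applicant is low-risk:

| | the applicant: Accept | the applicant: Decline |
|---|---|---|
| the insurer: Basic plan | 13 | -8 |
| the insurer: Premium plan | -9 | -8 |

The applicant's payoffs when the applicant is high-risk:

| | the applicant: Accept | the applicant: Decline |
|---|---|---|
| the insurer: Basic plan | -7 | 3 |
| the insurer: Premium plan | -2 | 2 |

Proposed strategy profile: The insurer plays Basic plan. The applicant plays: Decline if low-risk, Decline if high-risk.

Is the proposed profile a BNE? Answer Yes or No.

No

A profile is a BNE iff every type of every player is best-responding given beliefs about the other side.
The insurer plays Basic plan: E[Basic plan] = 0.7·(-3) + 0.3·(-3) = -3; E[Premium plan] = 0. Not best-responding. ✗
The applicant (risk level low-risk), facing Basic plan: Accept gives 13, Decline gives -8. Proposed Decline is not best — profitable deviation exists. ✗
The applicant (risk level high-risk), facing Basic plan: Accept gives -7, Decline gives 3. Proposed Decline is best. ✓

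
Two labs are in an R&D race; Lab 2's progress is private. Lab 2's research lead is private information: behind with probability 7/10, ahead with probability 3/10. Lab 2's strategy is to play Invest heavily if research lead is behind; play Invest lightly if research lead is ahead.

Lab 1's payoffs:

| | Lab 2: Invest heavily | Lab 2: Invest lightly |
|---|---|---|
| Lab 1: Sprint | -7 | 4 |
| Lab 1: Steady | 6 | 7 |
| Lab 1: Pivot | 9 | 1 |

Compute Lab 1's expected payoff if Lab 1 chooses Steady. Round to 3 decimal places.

6.300

E[Steady] = 7/10·6 + 3/10·7 = 21/5 + 21/10 = 63/10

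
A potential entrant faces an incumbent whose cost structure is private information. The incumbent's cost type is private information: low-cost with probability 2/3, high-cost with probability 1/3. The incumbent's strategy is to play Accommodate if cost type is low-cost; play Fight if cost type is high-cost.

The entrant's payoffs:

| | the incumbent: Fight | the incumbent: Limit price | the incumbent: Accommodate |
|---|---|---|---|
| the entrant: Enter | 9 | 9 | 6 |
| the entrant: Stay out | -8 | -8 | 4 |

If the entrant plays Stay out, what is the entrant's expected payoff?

0

E[Stay out] = 2/3·4 + 1/3·(-8) = 8/3 + (-8/3) = 0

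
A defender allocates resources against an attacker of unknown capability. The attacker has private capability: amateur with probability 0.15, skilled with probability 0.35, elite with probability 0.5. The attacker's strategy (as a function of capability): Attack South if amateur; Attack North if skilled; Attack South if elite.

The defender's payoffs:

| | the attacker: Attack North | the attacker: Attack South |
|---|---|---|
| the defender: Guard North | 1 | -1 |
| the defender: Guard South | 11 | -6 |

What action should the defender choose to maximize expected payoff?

Guard South

E[Guard North] = 0.15·(-1) + 0.35·(1) + 0.5·(-1) = -0.3
E[Guard South] = 0.15·(-6) + 0.35·(11) + 0.5·(-6) = -0.05
Best response: Guard South (-0.05 is the largest).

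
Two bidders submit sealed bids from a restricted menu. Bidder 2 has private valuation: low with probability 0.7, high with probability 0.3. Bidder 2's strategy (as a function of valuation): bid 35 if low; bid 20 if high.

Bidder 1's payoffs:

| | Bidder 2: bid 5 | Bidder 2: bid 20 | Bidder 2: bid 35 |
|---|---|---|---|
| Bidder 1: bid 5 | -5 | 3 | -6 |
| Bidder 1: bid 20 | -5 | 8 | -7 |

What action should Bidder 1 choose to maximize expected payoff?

bid 20

E[bid 5] = 0.7·(-6) + 0.3·(3) = -3.3
E[bid 20] = 0.7·(-7) + 0.3·(8) = -2.5
Best response: bid 20 (-2.5 is the largest).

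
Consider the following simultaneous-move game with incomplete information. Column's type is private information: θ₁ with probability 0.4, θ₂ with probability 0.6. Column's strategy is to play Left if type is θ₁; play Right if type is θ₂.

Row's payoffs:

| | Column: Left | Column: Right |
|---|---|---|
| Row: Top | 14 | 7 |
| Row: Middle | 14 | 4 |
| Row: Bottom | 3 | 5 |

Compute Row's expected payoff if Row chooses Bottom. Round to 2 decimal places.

4.20

Take the expectation over Column's type, weighting each type's action by its prior probability.
E[Bottom] = 0.4·3 + 0.6·5 = 1.2 + 3 = 4.2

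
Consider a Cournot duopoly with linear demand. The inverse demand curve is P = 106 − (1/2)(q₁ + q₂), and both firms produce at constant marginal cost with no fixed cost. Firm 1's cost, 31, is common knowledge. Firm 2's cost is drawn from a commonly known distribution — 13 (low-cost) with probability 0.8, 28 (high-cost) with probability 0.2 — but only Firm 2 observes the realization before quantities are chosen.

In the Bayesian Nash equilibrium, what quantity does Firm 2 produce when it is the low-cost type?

73

Type-c best response for Firm 2: q₂(c) = (106 − c) − q₁/2.
Firm 1 maximizes expected profit; its first-order condition is 106 − q₁ − (1/2)E[q₂] − 31 = 0.
Substituting E[q₂] and solving: E[c₂] = 16, so q₁ = (106 − 2·31 + 16)/(3/2) = 40.
q₂(low-cost) = (106 − 13 − (1/2)·40) = 73.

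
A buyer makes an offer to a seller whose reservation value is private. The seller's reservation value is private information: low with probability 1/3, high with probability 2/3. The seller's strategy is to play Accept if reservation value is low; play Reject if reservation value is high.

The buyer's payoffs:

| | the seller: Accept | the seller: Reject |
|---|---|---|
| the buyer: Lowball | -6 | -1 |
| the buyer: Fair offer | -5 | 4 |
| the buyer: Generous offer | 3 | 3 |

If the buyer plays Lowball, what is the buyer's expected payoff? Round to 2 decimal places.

Take the expectation over the seller's reservation value, weighting each type's action by its prior probability.
E[Lowball] = 1/3·(-6) + 2/3·(-1) = (-2) + (-2/3) = -8/3

-2.67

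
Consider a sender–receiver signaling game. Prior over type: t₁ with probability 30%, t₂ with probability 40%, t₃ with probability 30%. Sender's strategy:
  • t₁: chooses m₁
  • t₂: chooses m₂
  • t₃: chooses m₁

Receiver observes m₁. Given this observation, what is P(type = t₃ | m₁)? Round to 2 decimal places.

Apply Bayes' rule using the sender's strategy as the likelihood.
P(m₁) = 0.3·1 + 0.4·0 + 0.3·1 = 0.6
P(t₃ | m₁) = (0.3·1) / 0.6 = 0.3 / 0.6 = 0.5

0.50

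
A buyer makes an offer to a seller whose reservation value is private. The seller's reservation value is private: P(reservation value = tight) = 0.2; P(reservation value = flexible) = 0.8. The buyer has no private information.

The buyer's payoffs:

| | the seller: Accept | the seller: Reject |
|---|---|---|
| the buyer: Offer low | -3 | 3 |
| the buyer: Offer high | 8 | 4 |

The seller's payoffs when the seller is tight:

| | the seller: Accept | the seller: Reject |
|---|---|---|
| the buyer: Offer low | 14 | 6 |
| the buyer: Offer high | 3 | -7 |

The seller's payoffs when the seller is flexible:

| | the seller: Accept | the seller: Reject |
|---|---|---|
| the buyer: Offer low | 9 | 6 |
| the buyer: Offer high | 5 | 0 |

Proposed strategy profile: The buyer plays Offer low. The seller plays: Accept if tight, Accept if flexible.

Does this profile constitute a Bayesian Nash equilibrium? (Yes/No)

No

A profile is a BNE iff every type of every player is best-responding given beliefs about the other side.
The buyer plays Offer low: E[Offer low] = 0.2·(-3) + 0.8·(-3) = -3; E[Offer high] = 8. Not best-responding. ✗
The seller (reservation value tight), facing Offer low: Accept gives 14, Reject gives 6. Proposed Accept is best. ✓
The seller (reservation value flexible), facing Offer low: Accept gives 9, Reject gives 6. Proposed Accept is best. ✓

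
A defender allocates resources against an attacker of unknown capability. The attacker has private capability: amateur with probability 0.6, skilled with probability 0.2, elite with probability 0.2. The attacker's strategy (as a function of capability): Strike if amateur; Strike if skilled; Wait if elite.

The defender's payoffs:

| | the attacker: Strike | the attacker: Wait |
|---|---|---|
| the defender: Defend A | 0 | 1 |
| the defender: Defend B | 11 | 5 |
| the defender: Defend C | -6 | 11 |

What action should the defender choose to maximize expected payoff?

E[Defend A] = 0.6·(0) + 0.2·(0) + 0.2·(1) = 0.2
E[Defend B] = 0.6·(11) + 0.2·(11) + 0.2·(5) = 9.8
E[Defend C] = 0.6·(-6) + 0.2·(-6) + 0.2·(11) = -2.6
Best response: Defend B (9.8 is the largest).

Defend B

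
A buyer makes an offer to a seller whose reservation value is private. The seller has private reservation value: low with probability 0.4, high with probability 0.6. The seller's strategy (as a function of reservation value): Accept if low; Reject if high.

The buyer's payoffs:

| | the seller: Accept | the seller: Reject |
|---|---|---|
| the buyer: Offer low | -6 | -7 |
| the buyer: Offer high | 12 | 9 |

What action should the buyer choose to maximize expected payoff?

Offer high

E[Offer low] = 0.4·(-6) + 0.6·(-7) = -6.6
E[Offer high] = 0.4·(12) + 0.6·(9) = 10.2
Best response: Offer high (10.2 is the largest).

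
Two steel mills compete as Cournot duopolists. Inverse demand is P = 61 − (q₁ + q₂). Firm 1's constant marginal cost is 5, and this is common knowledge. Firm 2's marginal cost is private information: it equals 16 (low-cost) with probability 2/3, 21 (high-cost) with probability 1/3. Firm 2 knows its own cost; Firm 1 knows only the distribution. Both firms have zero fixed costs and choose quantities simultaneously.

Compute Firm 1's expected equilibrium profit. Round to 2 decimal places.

Firm 2 with cost c maximizes (61 − (q₁+q₂) − c)·q₂, giving q₂(c) = (61 − c − q₁)/2.
E[c₂] = 2/3·16 + 1/3·21 = 17.6667
Firm 1's FOC against E[q₂] yields q₁ = (61 − 2·5 + E[c₂])/3 = (61 − 10 + 17.6667)/3 = 22.8889.
E[P] = 61 − (q₁ + E[q₂]) = 27.8889; Firm 1's expected profit = (E[P] − 5)·q₁ = (27.8889 − 5)·22.8889 = 523.901.

523.90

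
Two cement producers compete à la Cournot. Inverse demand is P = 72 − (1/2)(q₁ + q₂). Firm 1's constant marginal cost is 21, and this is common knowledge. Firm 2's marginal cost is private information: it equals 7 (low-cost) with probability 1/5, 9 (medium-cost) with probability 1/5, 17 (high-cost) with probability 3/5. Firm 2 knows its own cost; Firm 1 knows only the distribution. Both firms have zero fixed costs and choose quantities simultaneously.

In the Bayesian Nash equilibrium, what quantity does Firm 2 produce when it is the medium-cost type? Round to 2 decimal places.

48.53

Firm 2 with cost c maximizes (72 − (1/2)(q₁+q₂) − c)·q₂, giving q₂(c) = (72 − c − (1/2)q₁).
E[c₂] = 1/5·7 + 1/5·9 + 3/5·17 = 13.4
Firm 1's FOC against E[q₂] yields q₁ = (72 − 2·21 + E[c₂])/(3/2) = (72 − 42 + 13.4)/(3/2) = 28.9333.
q₂(medium-cost) = (72 − 9 − (1/2)·28.9333) = 48.5333.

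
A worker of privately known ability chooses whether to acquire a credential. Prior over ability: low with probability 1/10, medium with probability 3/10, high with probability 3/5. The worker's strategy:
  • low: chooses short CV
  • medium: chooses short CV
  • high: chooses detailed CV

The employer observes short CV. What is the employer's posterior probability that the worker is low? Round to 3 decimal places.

P(short CV) = (1/10)·1 + (3/10)·1 + (3/5)·0 = 2/5
P(low | short CV) = ((1/10)·1) / (2/5) = (1/10) / (2/5) = 1/4

0.250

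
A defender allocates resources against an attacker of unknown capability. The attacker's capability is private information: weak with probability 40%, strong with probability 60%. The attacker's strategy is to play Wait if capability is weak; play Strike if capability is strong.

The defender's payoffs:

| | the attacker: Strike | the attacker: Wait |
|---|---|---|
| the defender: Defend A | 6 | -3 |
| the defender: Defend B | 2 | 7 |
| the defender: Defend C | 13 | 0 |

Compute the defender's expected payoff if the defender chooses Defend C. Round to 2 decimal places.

7.80

E[Defend C] = 0.4·0 + 0.6·13 = 0 + 7.8 = 7.8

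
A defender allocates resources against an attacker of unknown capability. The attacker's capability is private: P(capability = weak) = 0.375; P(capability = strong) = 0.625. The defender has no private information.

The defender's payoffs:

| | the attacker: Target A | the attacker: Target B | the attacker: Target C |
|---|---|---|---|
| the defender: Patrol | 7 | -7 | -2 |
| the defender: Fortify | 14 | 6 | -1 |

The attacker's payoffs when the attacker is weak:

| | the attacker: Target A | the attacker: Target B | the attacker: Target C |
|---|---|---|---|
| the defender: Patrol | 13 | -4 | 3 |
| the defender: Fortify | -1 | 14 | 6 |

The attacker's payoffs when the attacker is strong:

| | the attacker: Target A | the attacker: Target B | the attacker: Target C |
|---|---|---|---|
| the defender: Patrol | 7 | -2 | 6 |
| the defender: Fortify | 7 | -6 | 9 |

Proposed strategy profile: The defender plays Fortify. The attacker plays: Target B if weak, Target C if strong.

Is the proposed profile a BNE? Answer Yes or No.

Yes

The defender plays Fortify: E[Fortify] = 0.375·(6) + 0.625·(-1) = 1.625; E[Patrol] = -3.875. Best-responding. ✓
The attacker (capability weak), facing Fortify: Target A gives -1, Target B gives 14, Target C gives 6. Proposed Target B is best. ✓
The attacker (capability strong), facing Fortify: Target A gives 7, Target B gives -6, Target C gives 9. Proposed Target C is best. ✓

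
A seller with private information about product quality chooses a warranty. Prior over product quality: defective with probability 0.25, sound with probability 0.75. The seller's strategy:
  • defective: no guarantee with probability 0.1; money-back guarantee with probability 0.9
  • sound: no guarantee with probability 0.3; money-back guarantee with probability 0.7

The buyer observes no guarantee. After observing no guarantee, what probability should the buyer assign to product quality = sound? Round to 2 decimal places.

0.90

P(no guarantee) = 0.25·0.1 + 0.75·0.3 = 0.25
P(sound | no guarantee) = (0.75·0.3) / 0.25 = 0.225 / 0.25 = 0.9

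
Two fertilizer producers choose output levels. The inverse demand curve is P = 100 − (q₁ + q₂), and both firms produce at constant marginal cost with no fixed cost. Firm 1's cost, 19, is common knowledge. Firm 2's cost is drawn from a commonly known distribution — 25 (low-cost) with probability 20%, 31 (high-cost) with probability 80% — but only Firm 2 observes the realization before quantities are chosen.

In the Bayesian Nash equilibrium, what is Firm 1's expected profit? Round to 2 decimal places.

936.36

Type-c best response for Firm 2: q₂(c) = (100 − c)/2 − q₁/2.
Firm 1 maximizes expected profit; its first-order condition is 100 − 2q₁ − E[q₂] − 19 = 0.
Substituting E[q₂] and solving: E[c₂] = 29.8, so q₁ = (100 − 2·19 + 29.8)/3 = 30.6.
E[P] = 100 − (q₁ + E[q₂]) = 49.6; Firm 1's expected profit = (E[P] − 19)·q₁ = (49.6 − 19)·30.6 = 936.36.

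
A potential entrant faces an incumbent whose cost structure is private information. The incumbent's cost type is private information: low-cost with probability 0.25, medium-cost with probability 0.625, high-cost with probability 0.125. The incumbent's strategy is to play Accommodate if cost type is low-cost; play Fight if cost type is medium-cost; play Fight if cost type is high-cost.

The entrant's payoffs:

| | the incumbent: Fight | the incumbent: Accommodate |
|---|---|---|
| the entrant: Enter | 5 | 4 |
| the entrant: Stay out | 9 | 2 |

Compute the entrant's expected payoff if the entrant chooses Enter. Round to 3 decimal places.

4.750

E[Enter] = 0.25·4 + 0.625·5 + 0.125·5 = 1 + 3.125 + 0.625 = 4.75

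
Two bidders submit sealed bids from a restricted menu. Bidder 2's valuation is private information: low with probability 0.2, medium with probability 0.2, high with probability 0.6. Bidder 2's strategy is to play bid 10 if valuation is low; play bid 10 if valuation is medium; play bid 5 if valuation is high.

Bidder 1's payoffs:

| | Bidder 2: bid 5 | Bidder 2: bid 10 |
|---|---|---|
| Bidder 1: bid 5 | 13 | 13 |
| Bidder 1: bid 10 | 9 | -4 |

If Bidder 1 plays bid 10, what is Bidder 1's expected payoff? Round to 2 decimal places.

3.80

Take the expectation over Bidder 2's valuation, weighting each type's action by its prior probability.
E[bid 10] = 0.2·(-4) + 0.2·(-4) + 0.6·9 = (-0.8) + (-0.8) + 5.4 = 3.8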